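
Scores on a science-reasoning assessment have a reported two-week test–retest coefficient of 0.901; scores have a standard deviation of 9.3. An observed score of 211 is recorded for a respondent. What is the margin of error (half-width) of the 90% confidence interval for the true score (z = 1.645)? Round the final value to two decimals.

SEM = 9.3000 · √(1 − 0.9010) = 9.3000 · √0.0990 ≈ 9.3000 · 0.3146 ≈ 2.9262
Margin = 1.645 · 2.9262 ≈ 4.8136

4.81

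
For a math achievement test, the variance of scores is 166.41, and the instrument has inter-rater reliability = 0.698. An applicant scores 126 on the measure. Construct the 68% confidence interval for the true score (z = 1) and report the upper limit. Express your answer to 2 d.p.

133.09

SD = √166.41 = 12.9000
SEM = 12.9000 · √(1 − 0.6980) = 12.9000 · √0.3020 ≈ 12.9000 · 0.5495 ≈ 7.0891
Margin = 1 · 7.0891 ≈ 7.0891
Upper bound: 126 + 7.0891 = 133.0891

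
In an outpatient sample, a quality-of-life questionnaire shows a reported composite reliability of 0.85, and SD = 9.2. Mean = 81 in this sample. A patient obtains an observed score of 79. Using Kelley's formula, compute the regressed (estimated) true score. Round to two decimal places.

T̂ = r·X + (1 − r)·M = 0.850×79 + 0.150×81 = 67.150 + 12.150 ≈ 79.300

79.30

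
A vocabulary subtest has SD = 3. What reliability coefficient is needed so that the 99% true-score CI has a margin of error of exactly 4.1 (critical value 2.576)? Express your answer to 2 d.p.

0.72

SEM needed = half-width / z = 4.1/2.576 ≈ 1.5916
r = 1 − (1.5916/3)² ≈ 1 − 0.2815 ≈ 0.7185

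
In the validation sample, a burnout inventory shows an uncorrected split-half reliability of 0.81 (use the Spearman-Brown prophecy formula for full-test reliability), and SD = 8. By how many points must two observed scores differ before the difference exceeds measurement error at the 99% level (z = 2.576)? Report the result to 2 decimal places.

Full-length reliability (Spearman-Brown) = 2(0.81)/(1+0.81) ≈ 0.89503
SEM = 8.00000 * √(1 − 0.89503) = 8.00000 * √0.10497 ≈ 8.00000 * 0.32399 ≈ 2.59196
Standard error of the difference = 2.59196·√2 ≈ 3.66558
Smallest detectable difference = 2.576*3.66558 ≈ 9.44253

9.44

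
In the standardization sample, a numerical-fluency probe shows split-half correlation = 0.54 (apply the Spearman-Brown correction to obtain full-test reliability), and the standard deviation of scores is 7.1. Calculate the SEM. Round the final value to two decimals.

r_full = 2·0.54 / (1 + 0.54) ≈ 0.70130
SEM = 7.10000 · √(1 − 0.70130) = 7.10000 · √0.29870 ≈ 7.10000 · 0.54654 ≈ 3.88040

3.88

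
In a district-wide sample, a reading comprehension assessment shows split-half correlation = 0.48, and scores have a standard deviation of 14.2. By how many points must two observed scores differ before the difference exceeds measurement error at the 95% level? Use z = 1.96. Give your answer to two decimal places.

23.33

Full-length reliability (Spearman-Brown) = 2(0.48)/(1+0.48) ≈ 0.649
The standard error of measurement is 14.200*√(1 − 0.649) ≈ 14.200*0.593 ≈ 8.417.
SE_diff = √2 * SEM ≈ 11.903
Minimum reliable difference = 1.96 * SE_diff ≈ 1.96 * 11.903 ≈ 23.331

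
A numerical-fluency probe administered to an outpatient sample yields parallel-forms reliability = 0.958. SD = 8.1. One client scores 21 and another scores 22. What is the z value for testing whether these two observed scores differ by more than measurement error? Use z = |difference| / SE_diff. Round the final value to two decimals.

0.43

SEM = 8.100·√(1 − 0.958) ≈ 1.660
SE_diff = SEM · √2 ≈ 1.660 · 1.414 ≈ 2.348
z = |21 − 22| / 2.348 = 1 / 2.348 ≈ 0.426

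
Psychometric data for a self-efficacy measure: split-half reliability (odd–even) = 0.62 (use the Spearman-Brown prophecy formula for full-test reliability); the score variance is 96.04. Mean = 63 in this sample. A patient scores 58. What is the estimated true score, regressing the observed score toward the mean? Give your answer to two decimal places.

Spearman-Brown: r = 2(0.62) / (1 + 0.62) = 1.24000 / 1.62000 ≈ 0.76543
T̂ = r·X + (1 − r)·M = 0.76543*58 + 0.23457*63 ≈ 44.39506 + 14.77778 ≈ 59.17284

59.17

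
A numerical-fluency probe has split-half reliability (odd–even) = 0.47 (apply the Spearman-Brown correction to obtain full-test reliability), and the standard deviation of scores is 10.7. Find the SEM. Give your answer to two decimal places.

6.42

Full-length reliability (Spearman-Brown) = 2(0.47)/(1+0.47) ≈ 0.63946
SEM = 10.70000 · √(1 − 0.63946) = 10.70000 · √0.36054 ≈ 10.70000 · 0.60045 ≈ 6.42485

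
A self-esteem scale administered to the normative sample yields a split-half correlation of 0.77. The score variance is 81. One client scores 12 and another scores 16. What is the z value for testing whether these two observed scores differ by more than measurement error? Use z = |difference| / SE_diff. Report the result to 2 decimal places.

0.87

σ = 81^(1/2) = 9.00000
r_full = 2·0.77 / (1 + 0.77) ≈ 0.87006
The standard error of measurement is 9.00000*√(1 − 0.87006) ≈ 9.00000*0.36048 ≈ 3.24429.
SE_diff = √2 * SEM ≈ 4.58812
z = 4 / 4.58812 ≈ 0.87182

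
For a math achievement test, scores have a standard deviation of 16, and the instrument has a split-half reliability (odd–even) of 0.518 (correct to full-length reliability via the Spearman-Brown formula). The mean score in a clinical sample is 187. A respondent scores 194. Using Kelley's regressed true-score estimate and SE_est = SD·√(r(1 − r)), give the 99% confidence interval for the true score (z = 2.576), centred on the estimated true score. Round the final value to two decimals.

r_full = 2·0.518 / (1 + 0.518) ≃ 0.682
Estimated true score = 0.682·194 + (1 − 0.682)·187 ≃ 191.777
SE_est = 16.000·√[r(1 − r)] ≃ 7.448
99% CI: 191.777 ± 19.187 ≃ (172.591, 210.964)

[172.59, 210.96]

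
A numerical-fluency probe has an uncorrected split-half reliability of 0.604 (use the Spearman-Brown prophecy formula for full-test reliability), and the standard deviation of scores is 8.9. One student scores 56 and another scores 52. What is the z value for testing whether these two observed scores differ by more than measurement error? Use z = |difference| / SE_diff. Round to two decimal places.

r_full = 2·0.604 / (1 + 0.604) ≃ 0.753
SEM = 8.900 * √(1 − 0.753) = 8.900 * √0.247 ≃ 8.900 * 0.497 ≃ 4.422
SE_diff = SEM * √2 ≃ 4.422 * 1.414 ≃ 6.254
z = 4 / 6.254 ≃ 0.640

0.64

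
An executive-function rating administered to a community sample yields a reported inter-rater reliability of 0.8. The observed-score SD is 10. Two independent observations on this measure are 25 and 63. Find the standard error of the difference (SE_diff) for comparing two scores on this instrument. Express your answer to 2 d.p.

SEM = 10.00000 × √(1 − 0.80000) = 10.00000 × √0.20000 ≃ 10.00000 × 0.44721 ≃ 4.47214
Standard error of the difference = 4.47214·√2 ≃ 6.32456

6.32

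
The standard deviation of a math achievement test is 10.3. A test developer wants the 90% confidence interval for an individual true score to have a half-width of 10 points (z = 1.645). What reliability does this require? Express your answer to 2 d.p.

SEM needed = half-width / z = 10/1.645 ≈ 6.0790
r = 1 − (SEM / SD)² = 1 − (6.0790 / 10.3)² ≈ 1 − 0.3483 ≈ 0.6517

0.65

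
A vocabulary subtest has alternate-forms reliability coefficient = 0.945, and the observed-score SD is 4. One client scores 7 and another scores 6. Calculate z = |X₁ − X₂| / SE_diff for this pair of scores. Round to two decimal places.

SEM = 4.000 * √(1 − 0.945) = 4.000 * √0.055 ≃ 4.000 * 0.235 ≃ 0.938
SE_diff = SEM * √2 ≃ 0.938 * 1.414 ≃ 1.327
z = 1 / 1.327 ≃ 0.754

0.75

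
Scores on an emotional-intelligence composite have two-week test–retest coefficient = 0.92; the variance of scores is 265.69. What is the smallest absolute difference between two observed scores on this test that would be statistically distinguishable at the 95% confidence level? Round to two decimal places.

SD = √265.69 = 16.3000
SEM = 16.3000 * √(1 − 0.9200) = 16.3000 * √0.0800 ≈ 16.3000 * 0.2828 ≈ 4.6103
SE_diff = SEM * √2 ≈ 4.6103 * 1.4142 ≈ 6.5200
Minimum reliable difference = 1.96 * SE_diff ≈ 1.96 * 6.5200 ≈ 12.7792

12.78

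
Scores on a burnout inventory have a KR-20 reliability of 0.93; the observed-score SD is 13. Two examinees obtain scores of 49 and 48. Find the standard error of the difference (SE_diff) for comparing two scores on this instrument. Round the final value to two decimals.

4.86

The standard error of measurement is 13.000×√(1 − 0.930) ≃ 13.000×0.265 ≃ 3.439.
SE_diff = SEM × √2 ≃ 3.439 × 1.414 ≃ 4.864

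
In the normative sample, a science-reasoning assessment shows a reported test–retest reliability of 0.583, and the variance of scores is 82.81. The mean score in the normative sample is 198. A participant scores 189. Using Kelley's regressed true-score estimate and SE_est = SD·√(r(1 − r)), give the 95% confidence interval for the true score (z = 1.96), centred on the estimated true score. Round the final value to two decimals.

SD = √82.81 = 9.100
Estimated true score = 0.583×189 + (1 − 0.583)×198 ≈ 192.753
SE_est = SD × √(r(1 − r)) = 9.100 × √0.243 ≈ 9.100 × 0.493 ≈ 4.487
95% CI: 192.753 ± 8.794 ≈ (183.959, 201.547)

[183.96, 201.55]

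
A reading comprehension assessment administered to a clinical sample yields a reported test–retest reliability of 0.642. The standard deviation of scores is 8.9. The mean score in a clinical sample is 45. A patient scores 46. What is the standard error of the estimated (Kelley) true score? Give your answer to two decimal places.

SE_est = SD · √(r(1 − r)) = 8.900 · √0.230 ≃ 8.900 · 0.479 ≃ 4.267

4.27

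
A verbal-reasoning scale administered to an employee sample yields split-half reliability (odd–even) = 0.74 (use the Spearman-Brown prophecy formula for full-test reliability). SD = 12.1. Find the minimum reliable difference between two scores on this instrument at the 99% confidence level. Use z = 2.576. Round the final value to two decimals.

17.04

r_full = 2·0.74 / (1 + 0.74) ≈ 0.851
SEM = 12.100 * √(1 − 0.851) = 12.100 * √0.149 ≈ 12.100 * 0.387 ≈ 4.677
SE_diff = √2 * SEM ≈ 6.615
Minimum reliable difference = 2.576 * SE_diff ≈ 2.576 * 6.615 ≈ 17.040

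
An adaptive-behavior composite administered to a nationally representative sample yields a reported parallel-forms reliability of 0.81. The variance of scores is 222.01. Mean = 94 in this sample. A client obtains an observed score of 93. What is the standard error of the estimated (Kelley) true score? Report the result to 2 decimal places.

SD = √222.01 ≈ 14.9000
SE_est = 14.9000×√(0.8100×0.1900) ≈ 5.8453

5.85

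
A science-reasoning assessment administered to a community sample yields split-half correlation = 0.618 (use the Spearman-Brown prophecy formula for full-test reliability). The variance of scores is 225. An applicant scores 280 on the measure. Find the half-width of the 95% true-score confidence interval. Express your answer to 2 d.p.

14.29

σ = 225^(1/2) = 15.00000
Spearman-Brown: r = 2(0.618) / (1 + 0.618) = 1.23600 / 1.61800 ≃ 0.76391
The standard error of measurement is 15.00000·√(1 − 0.76391) ≃ 15.00000·0.48589 ≃ 7.28842.
Margin = 1.96 · 7.28842 ≃ 14.28531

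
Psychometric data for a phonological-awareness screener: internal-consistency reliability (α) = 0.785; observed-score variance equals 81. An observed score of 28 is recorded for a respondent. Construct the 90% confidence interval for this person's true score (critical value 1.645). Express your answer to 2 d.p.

SD = √81 = 9.00000
The standard error of measurement is 9.00000·√(1 − 0.78500) ≃ 9.00000·0.46368 ≃ 4.17313.
Half-width = 1.645·4.17313 ≃ 6.86480
Interval: (21.13520, 34.86480)

[21.14, 34.86]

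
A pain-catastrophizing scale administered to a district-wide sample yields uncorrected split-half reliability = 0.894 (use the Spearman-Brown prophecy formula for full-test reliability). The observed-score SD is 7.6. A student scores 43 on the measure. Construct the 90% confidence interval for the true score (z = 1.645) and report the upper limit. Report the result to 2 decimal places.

45.96

Full-length reliability (Spearman-Brown) = 2(0.894)/(1+0.894) ≃ 0.9440
SEM = 7.6000 * √(1 − 0.9440) = 7.6000 * √0.0560 ≃ 7.6000 * 0.2366 ≃ 1.7979
1.645 * SEM ≃ 2.9576
Upper limit = 43 + 2.9576 ≃ 45.9576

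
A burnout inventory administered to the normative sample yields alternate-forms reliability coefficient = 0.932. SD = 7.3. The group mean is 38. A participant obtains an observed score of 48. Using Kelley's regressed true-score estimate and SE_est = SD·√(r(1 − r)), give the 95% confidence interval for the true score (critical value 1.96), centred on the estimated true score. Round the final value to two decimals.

[43.72, 50.92]

T̂ = r·X + (1 − r)·M = 0.9320×48 + 0.0680×38 = 44.7360 + 2.5840 ≈ 47.3200
SE_est = 7.3000×√(0.9320×0.0680) ≈ 1.8377
CI = 47.3200 ± 1.96 × 1.8377 → [43.7180, 50.9220]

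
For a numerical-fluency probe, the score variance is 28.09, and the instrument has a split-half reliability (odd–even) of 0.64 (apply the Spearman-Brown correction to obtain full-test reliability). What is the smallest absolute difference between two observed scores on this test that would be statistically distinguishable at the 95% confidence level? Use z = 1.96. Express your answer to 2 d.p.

σ = 28.09^(1/2) = 5.30000
Full-length reliability (Spearman-Brown) = 2(0.64)/(1+0.64) ≈ 0.78049
The standard error of measurement is 5.30000×√(1 − 0.78049) ≈ 5.30000×0.46852 ≈ 2.48316.
SE_diff = SEM × √2 ≈ 2.48316 × 1.41421 ≈ 3.51172
Minimum reliable difference = 1.96 × SE_diff ≈ 1.96 × 3.51172 ≈ 6.88298

6.88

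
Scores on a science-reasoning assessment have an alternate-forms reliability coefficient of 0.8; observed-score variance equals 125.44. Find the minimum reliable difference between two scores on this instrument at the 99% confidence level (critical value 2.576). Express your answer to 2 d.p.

SD = √125.44 = 11.2000
SEM = 11.2000 × √(1 − 0.8000) = 11.2000 × √0.2000 ≈ 11.2000 × 0.4472 ≈ 5.0088
SE_diff = √2 × SEM ≈ 7.0835
Smallest detectable difference = 2.576×7.0835 ≈ 18.2471

18.25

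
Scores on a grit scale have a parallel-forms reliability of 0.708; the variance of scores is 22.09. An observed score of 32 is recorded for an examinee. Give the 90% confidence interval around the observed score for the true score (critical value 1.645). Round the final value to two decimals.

SD = √22.09 ≈ 4.70000
SEM = 4.70000 × √(1 − 0.70800) = 4.70000 × √0.29200 ≈ 4.70000 × 0.54037 ≈ 2.53974
Half-width = 1.645×2.53974 ≈ 4.17787
Interval: (27.82213, 36.17787)

[27.82, 36.18]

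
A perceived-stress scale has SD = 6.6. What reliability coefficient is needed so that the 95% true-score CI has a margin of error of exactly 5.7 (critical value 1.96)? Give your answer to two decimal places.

SEM needed = half-width / z = 5.7/1.96 ≃ 2.908
r = 1 − (SEM / SD)² = 1 − (2.908 / 6.6)² ≃ 1 − 0.194 ≃ 0.806

0.81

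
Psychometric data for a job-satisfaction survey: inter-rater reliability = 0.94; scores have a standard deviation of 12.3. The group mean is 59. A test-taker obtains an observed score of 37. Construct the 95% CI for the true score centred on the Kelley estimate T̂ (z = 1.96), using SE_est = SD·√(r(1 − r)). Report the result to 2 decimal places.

[32.59, 44.05]

Estimated true score = 0.9400·37 + (1 − 0.9400)·59 ≈ 38.3200
SE_est = 12.3000·√[r(1 − r)] ≈ 2.9211
CI = 38.3200 ± 1.96 · 2.9211 → [32.5947, 44.0453]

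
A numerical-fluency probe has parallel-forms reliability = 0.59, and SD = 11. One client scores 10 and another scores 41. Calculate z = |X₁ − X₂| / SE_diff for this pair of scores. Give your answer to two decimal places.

SEM = 11.000 * √(1 − 0.590) = 11.000 * √0.410 ≈ 11.000 * 0.640 ≈ 7.043
Standard error of the difference = 7.043·√2 ≈ 9.961
z = |10 − 41| / 9.961 = 31 / 9.961 ≈ 3.112

3.11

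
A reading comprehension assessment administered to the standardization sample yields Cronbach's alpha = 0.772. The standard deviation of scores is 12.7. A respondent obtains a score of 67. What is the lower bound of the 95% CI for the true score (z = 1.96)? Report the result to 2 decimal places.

SEM = 12.700 × √(1 − 0.772) = 12.700 × √0.228 ≈ 12.700 × 0.477 ≈ 6.064
1.96 × SEM ≈ 11.886
Lower bound: 67 − 11.886 = 55.114

55.11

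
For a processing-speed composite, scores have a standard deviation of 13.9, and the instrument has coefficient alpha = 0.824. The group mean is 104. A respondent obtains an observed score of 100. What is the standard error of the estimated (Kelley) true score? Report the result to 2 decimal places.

5.29

SE_est = SD × √(r(1 − r)) = 13.90000 × √0.14502 ≈ 13.90000 × 0.38082 ≈ 5.29340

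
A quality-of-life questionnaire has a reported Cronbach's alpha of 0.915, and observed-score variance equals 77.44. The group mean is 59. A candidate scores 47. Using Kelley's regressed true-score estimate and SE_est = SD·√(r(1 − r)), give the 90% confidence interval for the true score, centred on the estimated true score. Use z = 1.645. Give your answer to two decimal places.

[43.98, 52.06]

SD = √77.44 ≈ 8.8000
Estimated true score = 0.9150*47 + (1 − 0.9150)*59 ≈ 48.0200
SE_est = SD * √(r(1 − r)) = 8.8000 * √0.0778 ≈ 8.8000 * 0.2789 ≈ 2.4542
CI = 48.0200 ± 1.645 * 2.4542 → [43.9829, 52.0571]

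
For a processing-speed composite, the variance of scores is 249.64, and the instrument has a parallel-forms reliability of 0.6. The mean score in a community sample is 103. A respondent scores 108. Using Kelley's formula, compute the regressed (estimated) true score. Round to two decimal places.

T̂ = 0.600(108) + 0.400(103) ≈ 106.000

106.00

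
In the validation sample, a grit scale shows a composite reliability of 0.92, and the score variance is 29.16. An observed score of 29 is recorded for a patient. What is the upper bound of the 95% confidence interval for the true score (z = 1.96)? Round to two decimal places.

31.99

σ = 29.16^(1/2) = 5.400
SEM = 5.400 · √(1 − 0.920) = 5.400 · √0.080 ≈ 5.400 · 0.283 ≈ 1.527
1.96 · SEM ≈ 2.994
Upper limit = 29 + 2.994 ≈ 31.994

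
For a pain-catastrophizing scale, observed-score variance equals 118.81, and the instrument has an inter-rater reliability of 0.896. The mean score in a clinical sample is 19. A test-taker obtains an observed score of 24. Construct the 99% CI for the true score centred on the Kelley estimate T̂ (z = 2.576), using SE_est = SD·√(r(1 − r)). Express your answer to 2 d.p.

σ = 118.81^(1/2) = 10.9000
T̂ = r·X + (1 − r)·M = 0.8960·24 + 0.1040·19 = 21.5040 + 1.9760 ≈ 23.4800
SE_est = SD · √(r(1 − r)) = 10.9000 · √0.0932 ≈ 10.9000 · 0.3053 ≈ 3.3273
CI = 23.4800 ± 2.576 · 3.3273 → [14.9088, 32.0512]

[14.91, 32.05]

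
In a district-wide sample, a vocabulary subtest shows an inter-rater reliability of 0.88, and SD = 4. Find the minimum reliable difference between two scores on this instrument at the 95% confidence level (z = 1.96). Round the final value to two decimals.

3.84

SEM = 4.00000 × √(1 − 0.88000) = 4.00000 × √0.12000 ≈ 4.00000 × 0.34641 ≈ 1.38564
Standard error of the difference = 1.38564·√2 ≈ 1.95959
Smallest detectable difference = 1.96×1.95959 ≈ 3.84080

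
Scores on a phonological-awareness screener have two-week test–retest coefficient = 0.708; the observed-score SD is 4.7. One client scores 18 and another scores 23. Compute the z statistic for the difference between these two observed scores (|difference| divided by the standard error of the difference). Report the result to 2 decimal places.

1.39

SEM = 4.7000×√(1 − 0.7080) ≈ 2.5397
SE_diff = SEM × √2 ≈ 2.5397 × 1.4142 ≈ 3.5917
z = |18 − 23| / 3.5917 = 5 / 3.5917 ≈ 1.3921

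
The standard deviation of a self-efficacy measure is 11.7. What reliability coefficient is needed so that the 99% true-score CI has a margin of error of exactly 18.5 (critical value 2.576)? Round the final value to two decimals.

0.62

SEM needed = half-width / z = 18.5/2.576 ≈ 7.18168
r = 1 − (7.18168/11.7)² ≈ 1 − 0.37677 ≈ 0.62323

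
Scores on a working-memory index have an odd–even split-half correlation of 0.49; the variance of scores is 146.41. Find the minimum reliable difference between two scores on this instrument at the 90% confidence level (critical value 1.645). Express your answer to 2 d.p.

16.47

SD = √146.41 = 12.100
Full-length reliability (Spearman-Brown) = 2(0.49)/(1+0.49) ≈ 0.658
SEM = 12.100 × √(1 − 0.658) = 12.100 × √0.342 ≈ 12.100 × 0.585 ≈ 7.079
SE_diff = SEM × √2 ≈ 7.079 × 1.414 ≈ 10.011
Minimum reliable difference = 1.645 × SE_diff ≈ 1.645 × 10.011 ≈ 16.469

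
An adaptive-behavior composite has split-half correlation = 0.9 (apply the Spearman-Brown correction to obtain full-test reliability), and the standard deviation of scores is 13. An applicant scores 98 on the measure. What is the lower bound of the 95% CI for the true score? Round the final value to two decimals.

Full-length reliability (Spearman-Brown) = 2(0.9)/(1+0.9) ≈ 0.9474
The standard error of measurement is 13.0000·√(1 − 0.9474) ≈ 13.0000·0.2294 ≈ 2.9824.
Margin = 1.96 · 2.9824 ≈ 5.8455
Lower bound: 98 − 5.8455 = 92.1545

92.15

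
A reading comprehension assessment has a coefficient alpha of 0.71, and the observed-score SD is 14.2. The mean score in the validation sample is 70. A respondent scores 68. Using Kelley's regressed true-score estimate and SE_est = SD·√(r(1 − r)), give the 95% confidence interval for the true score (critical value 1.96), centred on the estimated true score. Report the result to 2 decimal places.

Estimated true score = 0.7100×68 + (1 − 0.7100)×70 ≈ 68.5800
SE_est = SD × √(r(1 − r)) = 14.2000 × √0.2059 ≈ 14.2000 × 0.4538 ≈ 6.4434
95% CI: 68.5800 ± 12.6291 ≈ (55.9509, 81.2091)

[55.95, 81.21]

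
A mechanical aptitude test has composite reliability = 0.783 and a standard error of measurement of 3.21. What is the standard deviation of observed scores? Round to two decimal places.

6.89

SD = SEM / √(1 − r) = 3.21 / √0.217 ≈ 3.21 / 0.466 ≈ 6.891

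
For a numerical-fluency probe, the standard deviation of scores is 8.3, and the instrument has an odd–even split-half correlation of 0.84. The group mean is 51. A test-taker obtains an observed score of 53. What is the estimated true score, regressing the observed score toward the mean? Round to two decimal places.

Spearman-Brown: r = 2(0.84) / (1 + 0.84) = 1.680 / 1.840 ≈ 0.913
Estimated true score = 0.913·53 + (1 − 0.913)·51 ≈ 52.826

52.83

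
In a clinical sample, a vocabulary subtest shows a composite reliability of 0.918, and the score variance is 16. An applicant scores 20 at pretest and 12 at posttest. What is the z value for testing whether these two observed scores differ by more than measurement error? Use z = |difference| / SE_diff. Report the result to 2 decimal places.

SD = √16 = 4.000
SEM = 4.000×√(1 − 0.918) ≈ 1.145
Standard error of the difference = 1.145·√2 ≈ 1.620
z = 8 / 1.620 ≈ 4.939

4.94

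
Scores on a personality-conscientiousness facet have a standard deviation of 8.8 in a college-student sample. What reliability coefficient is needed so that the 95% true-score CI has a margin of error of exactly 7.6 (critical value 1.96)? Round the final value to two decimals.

SEM needed = half-width / z = 7.6/1.96 ≈ 3.87755
Required reliability = 1 − (SEM/SD)² = 1 − 0.19416 ≈ 0.80584

0.81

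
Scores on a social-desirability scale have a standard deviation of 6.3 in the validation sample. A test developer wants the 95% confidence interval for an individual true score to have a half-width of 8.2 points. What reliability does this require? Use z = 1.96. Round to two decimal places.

0.56

Required SEM = 8.2 / 1.96 ≈ 4.1837
Required reliability = 1 − (SEM/SD)² = 1 − 0.4410 ≈ 0.5590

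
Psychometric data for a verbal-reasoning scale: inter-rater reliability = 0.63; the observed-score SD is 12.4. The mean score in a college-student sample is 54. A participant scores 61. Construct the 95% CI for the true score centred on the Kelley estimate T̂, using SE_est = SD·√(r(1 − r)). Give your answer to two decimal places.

T̂ = 0.630(61) + 0.370(54) ≈ 58.410
SE_est = 12.400·√(0.630·0.370) ≈ 5.987
95% CI: 58.410 ± 11.734 ≈ (46.676, 70.144)

[46.68, 70.14]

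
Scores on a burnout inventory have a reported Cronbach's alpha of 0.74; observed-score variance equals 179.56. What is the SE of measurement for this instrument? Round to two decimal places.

6.83

SD = √179.56 = 13.4000
The standard error of measurement is 13.4000·√(1 − 0.7400) ≈ 13.4000·0.5099 ≈ 6.8327.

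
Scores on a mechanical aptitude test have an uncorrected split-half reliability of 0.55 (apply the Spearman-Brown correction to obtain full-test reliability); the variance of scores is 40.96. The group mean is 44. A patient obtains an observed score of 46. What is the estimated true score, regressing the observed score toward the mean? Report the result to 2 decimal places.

Spearman-Brown: r = 2(0.55) / (1 + 0.55) = 1.100 / 1.550 ≃ 0.710
T̂ = 0.710(46) + 0.290(44) ≃ 45.419

45.42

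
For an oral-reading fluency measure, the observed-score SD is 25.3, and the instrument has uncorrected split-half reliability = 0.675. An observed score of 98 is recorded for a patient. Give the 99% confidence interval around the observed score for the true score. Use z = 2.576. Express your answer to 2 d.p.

[69.29, 126.71]

Spearman-Brown: r = 2(0.675) / (1 + 0.675) = 1.3500 / 1.6750 ≈ 0.8060
SEM = 25.3000×√(1 − 0.8060) ≈ 11.1444
2.576 × SEM ≈ 28.7078
CI = 98 ± 28.7078 → [69.2922, 126.7078]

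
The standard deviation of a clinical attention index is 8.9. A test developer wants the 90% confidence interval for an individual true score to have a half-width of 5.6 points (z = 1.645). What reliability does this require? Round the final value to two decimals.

0.85

SEM needed = half-width / z = 5.6/1.645 ≃ 3.4043
r = 1 − (3.4043/8.9)² ≃ 1 − 0.1463 ≃ 0.8537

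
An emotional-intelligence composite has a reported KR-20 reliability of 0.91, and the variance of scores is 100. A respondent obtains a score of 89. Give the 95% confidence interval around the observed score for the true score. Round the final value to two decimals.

σ = 100^(1/2) = 10.0000
The standard error of measurement is 10.0000*√(1 − 0.9100) ≈ 10.0000*0.3000 ≈ 3.0000.
1.96 * SEM ≈ 5.8800
CI = 89 ± 5.8800 → [83.1200, 94.8800]

[83.12, 94.88]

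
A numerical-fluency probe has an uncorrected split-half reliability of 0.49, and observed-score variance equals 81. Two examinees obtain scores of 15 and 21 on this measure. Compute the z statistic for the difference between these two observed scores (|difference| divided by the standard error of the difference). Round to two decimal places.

0.81

SD = √81 = 9.000
Spearman-Brown: r = 2(0.49) / (1 + 0.49) = 0.980 / 1.490 ≃ 0.658
SEM = 9.000 × √(1 − 0.658) = 9.000 × √0.342 ≃ 9.000 × 0.585 ≃ 5.265
SE_diff = √2 × SEM ≃ 7.446
z = 6 / 7.446 ≃ 0.806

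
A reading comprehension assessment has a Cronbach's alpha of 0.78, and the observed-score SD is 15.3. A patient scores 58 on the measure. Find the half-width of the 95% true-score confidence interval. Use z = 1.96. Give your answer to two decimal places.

14.07

SEM = 15.30000×√(1 − 0.78000) ≈ 7.17634
1.96 × SEM ≈ 14.06562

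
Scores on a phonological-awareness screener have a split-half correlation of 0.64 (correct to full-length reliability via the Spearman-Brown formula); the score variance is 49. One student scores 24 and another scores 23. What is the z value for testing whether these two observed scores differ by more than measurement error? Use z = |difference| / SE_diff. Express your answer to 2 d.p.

SD = √49 = 7.0000
Full-length reliability (Spearman-Brown) = 2(0.64)/(1+0.64) ≃ 0.7805
The standard error of measurement is 7.0000×√(1 − 0.7805) ≃ 7.0000×0.4685 ≃ 3.2796.
SE_diff = √2 × SEM ≃ 4.6381
z = |24 − 23| / 4.6381 = 1 / 4.6381 ≃ 0.2156

0.22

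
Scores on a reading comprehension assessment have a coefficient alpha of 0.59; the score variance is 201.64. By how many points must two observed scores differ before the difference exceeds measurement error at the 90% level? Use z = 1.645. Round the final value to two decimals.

SD = √201.64 = 14.2000
SEM = 14.2000 × √(1 − 0.5900) = 14.2000 × √0.4100 ≈ 14.2000 × 0.6403 ≈ 9.0924
Standard error of the difference = 9.0924·√2 ≈ 12.8586
Smallest detectable difference = 1.645×12.8586 ≈ 21.1525

21.15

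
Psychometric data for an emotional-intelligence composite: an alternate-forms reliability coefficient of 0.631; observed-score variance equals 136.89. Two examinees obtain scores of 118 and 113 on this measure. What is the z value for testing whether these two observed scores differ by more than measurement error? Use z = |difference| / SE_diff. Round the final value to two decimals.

SD = √136.89 ≈ 11.7000
The standard error of measurement is 11.7000*√(1 − 0.6310) ≈ 11.7000*0.6075 ≈ 7.1072.
Standard error of the difference = 7.1072·√2 ≈ 10.0511
z = |118 − 113| / 10.0511 = 5 / 10.0511 ≈ 0.4975

0.50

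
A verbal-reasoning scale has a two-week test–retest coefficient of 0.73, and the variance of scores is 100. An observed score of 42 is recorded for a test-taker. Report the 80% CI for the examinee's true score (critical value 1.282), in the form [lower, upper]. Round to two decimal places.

σ = 100^(1/2) = 10.000
SEM = 10.000 * √(1 − 0.730) = 10.000 * √0.270 ≈ 10.000 * 0.520 ≈ 5.196
Half-width = 1.282*5.196 ≈ 6.661
Interval: (35.339, 48.661)

[35.34, 48.66]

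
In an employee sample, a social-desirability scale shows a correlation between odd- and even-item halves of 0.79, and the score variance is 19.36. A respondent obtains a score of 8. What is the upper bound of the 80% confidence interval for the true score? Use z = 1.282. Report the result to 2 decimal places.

SD = √19.36 ≈ 4.4000
Full-length reliability (Spearman-Brown) = 2(0.79)/(1+0.79) ≈ 0.8827
SEM = 4.4000·√(1 − 0.8827) ≈ 1.5071
Half-width = 1.282·1.5071 ≈ 1.9321
Upper limit = 8 + 1.9321 ≈ 9.9321

9.93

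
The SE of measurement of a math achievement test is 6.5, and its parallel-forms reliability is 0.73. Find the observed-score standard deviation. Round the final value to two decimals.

12.51

SD = SEM / √(1 − r) = 6.5 / √0.2700 ≃ 6.5 / 0.5196 ≃ 12.5093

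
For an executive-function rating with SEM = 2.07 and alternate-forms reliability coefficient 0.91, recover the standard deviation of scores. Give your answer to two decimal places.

σ = SEM·(1 − r)^(−1/2) ≈ 2.07*3.333 ≈ 6.900

6.90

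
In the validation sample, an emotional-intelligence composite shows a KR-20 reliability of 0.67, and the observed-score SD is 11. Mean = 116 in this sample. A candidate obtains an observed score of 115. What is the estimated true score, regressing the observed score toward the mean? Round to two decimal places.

T̂ = r·X + (1 − r)·M = 0.670*115 + 0.330*116 = 77.050 + 38.280 ≈ 115.330

115.33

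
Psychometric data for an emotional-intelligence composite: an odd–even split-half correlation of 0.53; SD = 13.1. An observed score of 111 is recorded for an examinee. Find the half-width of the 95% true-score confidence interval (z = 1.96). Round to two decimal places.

Full-length reliability (Spearman-Brown) = 2(0.53)/(1+0.53) ≈ 0.6928
The standard error of measurement is 13.1000·√(1 − 0.6928) ≈ 13.1000·0.5542 ≈ 7.2606.
1.96 · SEM ≈ 14.2308

14.23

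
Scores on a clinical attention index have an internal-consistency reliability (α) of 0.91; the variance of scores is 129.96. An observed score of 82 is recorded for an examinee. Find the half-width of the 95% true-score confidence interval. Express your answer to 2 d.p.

6.70

σ = 129.96^(1/2) = 11.4000
SEM = 11.4000×√(1 − 0.9100) ≃ 3.4200
Margin = 1.96 × 3.4200 ≃ 6.7032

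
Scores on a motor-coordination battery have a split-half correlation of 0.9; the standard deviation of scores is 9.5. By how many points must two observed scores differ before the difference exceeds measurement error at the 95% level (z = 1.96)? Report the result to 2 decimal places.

6.04

Full-length reliability (Spearman-Brown) = 2(0.9)/(1+0.9) ≈ 0.947
SEM = 9.500 × √(1 − 0.947) = 9.500 × √0.053 ≈ 9.500 × 0.229 ≈ 2.179
Standard error of the difference = 2.179·√2 ≈ 3.082
Minimum reliable difference = 1.96 × SE_diff ≈ 1.96 × 3.082 ≈ 6.041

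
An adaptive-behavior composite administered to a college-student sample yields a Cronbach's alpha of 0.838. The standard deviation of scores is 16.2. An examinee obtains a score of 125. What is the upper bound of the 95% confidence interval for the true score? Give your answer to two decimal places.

SEM = 16.20000 · √(1 − 0.83800) = 16.20000 · √0.16200 ≈ 16.20000 · 0.40249 ≈ 6.52037
Half-width = 1.96·6.52037 ≈ 12.77993
Upper limit = 125 + 12.77993 ≈ 137.77993

137.78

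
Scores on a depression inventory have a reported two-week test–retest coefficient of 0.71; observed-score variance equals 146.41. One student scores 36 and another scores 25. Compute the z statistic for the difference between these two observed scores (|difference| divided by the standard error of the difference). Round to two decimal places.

1.19

SD = √146.41 = 12.1000
SEM = 12.1000 · √(1 − 0.7100) = 12.1000 · √0.2900 ≈ 12.1000 · 0.5385 ≈ 6.5160
Standard error of the difference = 6.5160·√2 ≈ 9.2151
z = 11 / 9.2151 ≈ 1.1937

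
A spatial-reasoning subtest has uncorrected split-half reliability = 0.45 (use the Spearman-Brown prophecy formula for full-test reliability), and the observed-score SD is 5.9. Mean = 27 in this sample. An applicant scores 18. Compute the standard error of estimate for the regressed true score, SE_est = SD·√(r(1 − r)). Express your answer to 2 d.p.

Full-length reliability (Spearman-Brown) = 2(0.45)/(1+0.45) ≃ 0.621
SE_est = 5.900·√[r(1 − r)] ≃ 2.863

2.86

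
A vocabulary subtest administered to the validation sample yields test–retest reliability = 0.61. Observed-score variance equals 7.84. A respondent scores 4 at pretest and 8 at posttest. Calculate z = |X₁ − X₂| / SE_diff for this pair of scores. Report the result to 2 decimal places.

1.62

SD = √7.84 ≃ 2.800
The standard error of measurement is 2.800×√(1 − 0.610) ≃ 2.800×0.624 ≃ 1.749.
Standard error of the difference = 1.749·√2 ≃ 2.473
z = |4 − 8| / 2.473 = 4 / 2.473 ≃ 1.618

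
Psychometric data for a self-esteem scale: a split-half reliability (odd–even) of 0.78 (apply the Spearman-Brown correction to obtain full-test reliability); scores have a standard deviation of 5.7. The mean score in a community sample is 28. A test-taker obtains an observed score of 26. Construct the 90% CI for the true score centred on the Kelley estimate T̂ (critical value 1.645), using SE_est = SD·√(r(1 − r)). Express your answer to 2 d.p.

[23.16, 29.33]

Spearman-Brown: r = 2(0.78) / (1 + 0.78) = 1.560 / 1.780 ≈ 0.876
T̂ = r·X + (1 − r)·M = 0.876*26 + 0.124*28 ≈ 22.787 + 3.461 ≈ 26.247
SE_est = SD * √(r(1 − r)) = 5.700 * √0.108 ≈ 5.700 * 0.329 ≈ 1.876
90% CI: 26.247 ± 3.086 ≈ (23.161, 29.333)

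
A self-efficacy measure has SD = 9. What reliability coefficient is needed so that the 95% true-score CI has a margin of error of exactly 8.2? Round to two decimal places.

0.78

SEM needed = half-width / z = 8.2/1.96 ≈ 4.184
r = 1 − (SEM / SD)² = 1 − (4.184 / 9)² ≈ 1 − 0.216 ≈ 0.784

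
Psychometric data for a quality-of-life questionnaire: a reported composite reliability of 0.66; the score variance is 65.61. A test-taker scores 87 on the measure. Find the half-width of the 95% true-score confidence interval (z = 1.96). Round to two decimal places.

σ = 65.61^(1/2) = 8.100
SEM = 8.100 * √(1 − 0.660) = 8.100 * √0.340 ≈ 8.100 * 0.583 ≈ 4.723
1.96 * SEM ≈ 9.257

9.26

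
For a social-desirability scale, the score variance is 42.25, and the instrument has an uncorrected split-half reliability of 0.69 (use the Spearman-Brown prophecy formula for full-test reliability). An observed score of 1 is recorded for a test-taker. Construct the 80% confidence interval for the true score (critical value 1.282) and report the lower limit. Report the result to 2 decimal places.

-2.57

σ = 42.25^(1/2) = 6.500
Full-length reliability (Spearman-Brown) = 2(0.69)/(1+0.69) ≃ 0.817
SEM = 6.500*√(1 − 0.817) ≃ 2.784
Half-width = 1.282*2.784 ≃ 3.569
Lower bound: 1 − 3.569 = -2.569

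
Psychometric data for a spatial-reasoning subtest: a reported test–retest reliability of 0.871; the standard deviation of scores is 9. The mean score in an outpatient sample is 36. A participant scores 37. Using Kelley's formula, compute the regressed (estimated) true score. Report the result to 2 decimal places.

Estimated true score = 0.871*37 + (1 − 0.871)*36 ≈ 36.871

36.87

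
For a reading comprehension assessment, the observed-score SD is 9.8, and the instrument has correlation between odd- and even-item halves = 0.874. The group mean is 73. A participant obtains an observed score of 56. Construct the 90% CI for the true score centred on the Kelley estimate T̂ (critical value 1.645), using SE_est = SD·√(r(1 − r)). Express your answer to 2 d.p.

[53.11, 61.18]

Full-length reliability (Spearman-Brown) = 2(0.874)/(1+0.874) ≈ 0.933
T̂ = r·X + (1 − r)·M = 0.933*56 + 0.067*73 ≈ 52.235 + 4.908 ≈ 57.143
SE_est = 9.800·√[r(1 − r)] ≈ 2.454
90% CI: 57.143 ± 4.037 ≈ (53.106, 61.180)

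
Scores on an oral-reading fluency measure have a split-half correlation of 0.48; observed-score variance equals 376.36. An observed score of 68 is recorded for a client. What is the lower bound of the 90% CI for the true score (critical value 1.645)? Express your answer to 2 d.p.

49.08

SD = √376.36 ≃ 19.4000
r_full = 2·0.48 / (1 + 0.48) ≃ 0.6486
SEM = 19.4000 * √(1 − 0.6486) = 19.4000 * √0.3514 ≃ 19.4000 * 0.5927 ≃ 11.4993
Half-width = 1.645*11.4993 ≃ 18.9164
Lower limit = 68 − 18.9164 ≃ 49.0836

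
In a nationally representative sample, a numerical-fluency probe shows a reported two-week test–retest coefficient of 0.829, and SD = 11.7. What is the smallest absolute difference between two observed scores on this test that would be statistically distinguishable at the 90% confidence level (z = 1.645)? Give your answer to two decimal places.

11.26

SEM = 11.7000·√(1 − 0.8290) ≈ 4.8382
SE_diff = SEM · √2 ≈ 4.8382 · 1.4142 ≈ 6.8422
Minimum reliable difference = 1.645 · SE_diff ≈ 1.645 · 6.8422 ≈ 11.2555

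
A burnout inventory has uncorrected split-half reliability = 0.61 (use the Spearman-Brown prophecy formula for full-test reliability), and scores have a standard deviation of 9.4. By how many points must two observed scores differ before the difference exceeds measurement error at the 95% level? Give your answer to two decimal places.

Full-length reliability (Spearman-Brown) = 2(0.61)/(1+0.61) ≃ 0.75776
The standard error of measurement is 9.40000·√(1 − 0.75776) ≃ 9.40000·0.49217 ≃ 4.62644.
SE_diff = SEM · √2 ≃ 4.62644 · 1.41421 ≃ 6.54278
Minimum reliable difference = 1.96 · SE_diff ≃ 1.96 · 6.54278 ≃ 12.82385

12.82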